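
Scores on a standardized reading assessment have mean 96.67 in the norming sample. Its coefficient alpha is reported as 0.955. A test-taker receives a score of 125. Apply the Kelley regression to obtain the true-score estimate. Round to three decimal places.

T̂ = 0.955(125) + 0.045(96.67) = 119.375 + 4.35015 = 123.7251 → 123.725

123.725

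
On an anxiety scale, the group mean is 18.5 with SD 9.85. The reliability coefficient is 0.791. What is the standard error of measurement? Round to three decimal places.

4.503

SEM = SD · √(1 − ρ) = 9.85 × √0.209 = 9.85 × 0.4572 = 4.5031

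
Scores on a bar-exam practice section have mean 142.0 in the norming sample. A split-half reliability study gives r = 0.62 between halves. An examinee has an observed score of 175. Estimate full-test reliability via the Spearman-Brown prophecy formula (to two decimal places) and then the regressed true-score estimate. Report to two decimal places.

167.41

Spearman-Brown: ρ = 2r/(1 + r) = 2(0.62)/(1 + 0.62) = 1.240/1.62 = 0.7654 → 0.77
Kelley's formula gives T̂ = 0.77·175 + 0.23·142.0 = 134.75 + 32.660 = 167.410.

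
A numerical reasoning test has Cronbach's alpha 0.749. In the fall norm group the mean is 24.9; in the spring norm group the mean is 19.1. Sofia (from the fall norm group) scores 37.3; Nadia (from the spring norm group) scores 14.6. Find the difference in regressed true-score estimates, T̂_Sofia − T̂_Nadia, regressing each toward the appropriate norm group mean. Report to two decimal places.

T̂_Sofia = 0.749(37.3) + 0.251(24.9) = 34.1876
T̂_Nadia = 0.749(14.6) + 0.251(19.1) = 15.7295
Difference = 34.1876 − 15.7295 = 18.4581

18.46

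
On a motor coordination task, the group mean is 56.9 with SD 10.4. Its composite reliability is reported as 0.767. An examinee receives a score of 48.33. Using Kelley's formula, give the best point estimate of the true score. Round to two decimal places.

50.33

Kelley's formula gives T̂ = 0.767·48.33 + 0.233·56.9 = 37.06911 + 13.2577 = 50.327.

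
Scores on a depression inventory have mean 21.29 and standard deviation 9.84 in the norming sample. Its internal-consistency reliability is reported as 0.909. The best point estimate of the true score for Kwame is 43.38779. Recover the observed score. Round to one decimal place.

T̂ = ρX + (1 − ρ)μ  ⇒  X = (T̂ − (1 − ρ)μ) / ρ
X = (43.38779 − 0.091 × 21.29) / 0.909 = (43.38779 − 1.93739) / 0.909 = 41.45040 / 0.909 = 45.600

45.6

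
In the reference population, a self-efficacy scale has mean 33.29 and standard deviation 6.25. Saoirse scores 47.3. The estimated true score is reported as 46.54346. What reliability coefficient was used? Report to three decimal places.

T̂ = ρX + (1 − ρ)μ  ⇒  T̂ − μ = ρ(X − μ)
ρ = (T̂ − μ)/(X − μ) = (46.54346 − 33.29) / (47.3 − 33.29) = 13.25346 / 14.01 = 0.94600

0.946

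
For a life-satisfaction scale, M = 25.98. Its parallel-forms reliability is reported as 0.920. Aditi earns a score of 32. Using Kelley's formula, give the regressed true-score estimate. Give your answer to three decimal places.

Weight the observed score by reliability and the mean by (1 − reliability): T̂ = 0.920·32 + 0.080·25.98 = 29.440 + 2.07840 = 31.5184.

31.518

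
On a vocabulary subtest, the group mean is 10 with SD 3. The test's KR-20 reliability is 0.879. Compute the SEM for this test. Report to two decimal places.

SEM = SD · √(1 − ρ) = 3 × √0.121 = 3 × 0.3479 = 1.044

1.04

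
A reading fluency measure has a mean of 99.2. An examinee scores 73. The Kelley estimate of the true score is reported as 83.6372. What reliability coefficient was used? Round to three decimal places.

0.594

T̂ = ρX + (1 − ρ)μ  ⇒  T̂ − μ = ρ(X − μ)
ρ = (T̂ − μ)/(X − μ) = (83.6372 − 99.2) / (73 − 99.2) = -15.5628 / -26.2 = 0.59400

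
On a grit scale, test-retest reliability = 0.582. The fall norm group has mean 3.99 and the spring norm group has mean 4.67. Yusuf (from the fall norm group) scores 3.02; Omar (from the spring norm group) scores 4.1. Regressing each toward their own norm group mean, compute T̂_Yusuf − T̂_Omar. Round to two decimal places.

T̂_Yusuf = 0.582(3.02) + 0.418(3.99) = 3.4255
T̂_Omar = 0.582(4.1) + 0.418(4.67) = 4.3383
Difference = 3.4255 − 4.3383 = -0.9128

-0.91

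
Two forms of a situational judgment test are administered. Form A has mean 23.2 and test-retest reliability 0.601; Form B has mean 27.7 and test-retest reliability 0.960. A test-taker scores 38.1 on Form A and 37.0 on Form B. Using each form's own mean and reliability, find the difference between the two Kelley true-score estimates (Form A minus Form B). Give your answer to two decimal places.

T̂_A = 0.601(38.1) + 0.399(23.2) = 32.1549
T̂_B = 0.960(37.0) + 0.040(27.7) = 36.6280
T̂_A − T̂_B = -4.4731

-4.47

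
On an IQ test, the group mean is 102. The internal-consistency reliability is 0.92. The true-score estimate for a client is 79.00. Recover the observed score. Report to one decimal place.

T̂ = ρX + (1 − ρ)μ  ⇒  X = (T̂ − (1 − ρ)μ) / ρ
X = (79.00 − 0.08 × 102) / 0.92 = (79.00 − 8.16) / 0.92 = 70.84 / 0.92 = 77.000

77.0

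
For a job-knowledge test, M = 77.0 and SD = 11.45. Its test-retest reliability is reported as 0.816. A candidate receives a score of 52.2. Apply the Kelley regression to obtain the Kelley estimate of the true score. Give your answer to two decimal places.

Regress the observed score toward the mean by the unreliability: T̂ = 0.816·52.2 + 0.184·77.0 = 42.5952 + 14.1680 = 56.763.

56.76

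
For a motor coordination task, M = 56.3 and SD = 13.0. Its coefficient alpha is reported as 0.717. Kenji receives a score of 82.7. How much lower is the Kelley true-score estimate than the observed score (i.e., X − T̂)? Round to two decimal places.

Kelley's formula gives T̂ = 0.717·82.7 + 0.283·56.3 = 59.2959 + 15.9329 = 75.2288.
X − T̂ = 82.7 − 75.229 = 7.471 → 7.47

7.47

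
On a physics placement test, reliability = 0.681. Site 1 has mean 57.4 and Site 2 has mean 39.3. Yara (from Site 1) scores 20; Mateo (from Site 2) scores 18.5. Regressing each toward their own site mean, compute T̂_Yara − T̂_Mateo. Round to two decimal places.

6.80

T̂_Yara = 0.681(20) + 0.319(57.4) = 31.9306
T̂_Mateo = 0.681(18.5) + 0.319(39.3) = 25.1352
Difference = 31.9306 − 25.1352 = 6.7954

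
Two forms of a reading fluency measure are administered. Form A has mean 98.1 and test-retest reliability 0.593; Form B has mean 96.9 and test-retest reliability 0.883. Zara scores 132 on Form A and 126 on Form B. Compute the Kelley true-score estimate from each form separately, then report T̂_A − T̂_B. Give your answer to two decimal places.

-4.39

T̂_A = 0.593(132) + 0.407(98.1) = 118.2027
T̂_B = 0.883(126) + 0.117(96.9) = 122.5953
T̂_A − T̂_B = -4.3926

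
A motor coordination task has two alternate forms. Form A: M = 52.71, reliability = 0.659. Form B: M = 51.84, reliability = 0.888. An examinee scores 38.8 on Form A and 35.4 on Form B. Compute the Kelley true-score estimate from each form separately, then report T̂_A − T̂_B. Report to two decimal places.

6.30

T̂_A = 0.659(38.8) + 0.341(52.71) = 43.5433
T̂_B = 0.888(35.4) + 0.112(51.84) = 37.2413
T̂_A − T̂_B = 6.3020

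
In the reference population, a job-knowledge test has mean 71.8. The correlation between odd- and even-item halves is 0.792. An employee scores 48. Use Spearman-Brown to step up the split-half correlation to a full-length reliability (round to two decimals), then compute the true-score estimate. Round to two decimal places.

Spearman-Brown: ρ = 2r/(1 + r) = 2(0.792)/(1 + 0.792) = 1.5840/1.792 = 0.8839 → 0.88
T̂ = 0.88(48) + 0.12(71.8) = 42.24 + 8.616 = 50.856 → 50.86

50.86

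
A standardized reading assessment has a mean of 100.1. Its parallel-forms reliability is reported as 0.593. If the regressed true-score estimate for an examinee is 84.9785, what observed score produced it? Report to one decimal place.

74.6

T̂ = ρX + (1 − ρ)μ  ⇒  X = (T̂ − (1 − ρ)μ) / ρ
X = (84.9785 − 0.407 × 100.1) / 0.593 = (84.9785 − 40.7407) / 0.593 = 44.2378 / 0.593 = 74.600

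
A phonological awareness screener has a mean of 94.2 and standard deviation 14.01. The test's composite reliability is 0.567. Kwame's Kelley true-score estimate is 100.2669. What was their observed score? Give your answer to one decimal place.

104.9

T̂ = ρX + (1 − ρ)μ  ⇒  X = (T̂ − (1 − ρ)μ) / ρ
X = (100.2669 − 0.433 × 94.2) / 0.567 = (100.2669 − 40.7886) / 0.567 = 59.4783 / 0.567 = 104.900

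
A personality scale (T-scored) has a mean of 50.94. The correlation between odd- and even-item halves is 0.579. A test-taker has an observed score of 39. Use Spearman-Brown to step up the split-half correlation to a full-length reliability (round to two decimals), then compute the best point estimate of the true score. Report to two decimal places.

42.22

Spearman-Brown: ρ = 2r/(1 + r) = 2(0.579)/(1 + 0.579) = 1.1580/1.579 = 0.7334 → 0.73
T̂ = 0.73(39) + 0.27(50.94) = 28.47 + 13.7538 = 42.224 → 42.22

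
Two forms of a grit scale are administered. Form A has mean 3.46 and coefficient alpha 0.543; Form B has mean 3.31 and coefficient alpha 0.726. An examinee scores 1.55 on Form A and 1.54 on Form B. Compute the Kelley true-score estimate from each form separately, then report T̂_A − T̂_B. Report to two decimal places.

T̂_A = 0.543(1.55) + 0.457(3.46) = 2.4229
T̂_B = 0.726(1.54) + 0.274(3.31) = 2.0250
T̂_A − T̂_B = 0.3979

0.40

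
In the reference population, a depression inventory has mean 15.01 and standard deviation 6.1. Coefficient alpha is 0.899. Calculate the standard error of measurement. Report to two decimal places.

1.94

SEM = SD · √(1 − ρ) = 6.1 × √0.101 = 6.1 × 0.3178 = 1.939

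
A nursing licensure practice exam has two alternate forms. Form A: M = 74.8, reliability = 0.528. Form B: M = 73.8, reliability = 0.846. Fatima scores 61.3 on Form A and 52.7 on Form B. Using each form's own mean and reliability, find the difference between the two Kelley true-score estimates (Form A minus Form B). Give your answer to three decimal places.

T̂_A = 0.528(61.3) + 0.472(74.8) = 67.67200
T̂_B = 0.846(52.7) + 0.154(73.8) = 55.94940
T̂_A − T̂_B = 11.72260

11.723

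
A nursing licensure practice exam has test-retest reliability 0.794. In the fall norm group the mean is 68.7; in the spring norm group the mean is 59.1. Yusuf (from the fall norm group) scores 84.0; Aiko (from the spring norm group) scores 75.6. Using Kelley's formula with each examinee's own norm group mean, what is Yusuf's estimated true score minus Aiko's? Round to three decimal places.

T̂_Yusuf = 0.794(84.0) + 0.206(68.7) = 80.84820
T̂_Aiko = 0.794(75.6) + 0.206(59.1) = 72.20100
Difference = 80.84820 − 72.20100 = 8.64720

8.647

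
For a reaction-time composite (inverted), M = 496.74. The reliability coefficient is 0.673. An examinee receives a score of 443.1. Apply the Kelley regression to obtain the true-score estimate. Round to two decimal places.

460.64

Kelley's formula gives T̂ = 0.673·443.1 + 0.327·496.74 = 298.2063 + 162.43398 = 460.640.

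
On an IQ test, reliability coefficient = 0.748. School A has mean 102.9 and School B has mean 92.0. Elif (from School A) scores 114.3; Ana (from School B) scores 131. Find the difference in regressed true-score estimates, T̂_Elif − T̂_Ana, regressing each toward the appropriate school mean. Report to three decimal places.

-9.745

T̂_Elif = 0.748(114.3) + 0.252(102.9) = 111.42720
T̂_Ana = 0.748(131) + 0.252(92.0) = 121.17200
Difference = 111.42720 − 121.17200 = -9.74480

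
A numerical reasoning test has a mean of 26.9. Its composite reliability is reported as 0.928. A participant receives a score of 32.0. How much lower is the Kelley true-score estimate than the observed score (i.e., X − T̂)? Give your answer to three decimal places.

0.367

T̂ = 0.928(32.0) + 0.072(26.9) = 29.6960 + 1.9368 = 31.63280 → 31.6328
X − T̂ = 32.0 − 31.6328 = 0.3672 → 0.367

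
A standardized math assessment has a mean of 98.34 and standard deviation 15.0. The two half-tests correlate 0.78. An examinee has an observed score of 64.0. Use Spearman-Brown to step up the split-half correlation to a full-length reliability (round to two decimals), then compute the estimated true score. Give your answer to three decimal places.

Spearman-Brown: ρ = 2r/(1 + r) = 2(0.78)/(1 + 0.78) = 1.560/1.78 = 0.8764 → 0.88
T̂ = ρX + (1 − ρ)μ
  = 0.88 × 64.0 + 0.12 × 98.34
  = 56.320 + 11.8008
  = 68.1208
  ≈ 68.121

68.121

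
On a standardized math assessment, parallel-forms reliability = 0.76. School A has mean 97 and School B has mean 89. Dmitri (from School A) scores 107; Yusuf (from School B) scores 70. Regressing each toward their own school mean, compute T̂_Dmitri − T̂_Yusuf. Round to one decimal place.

T̂_Dmitri = 0.76(107) + 0.24(97) = 104.600
T̂_Yusuf = 0.76(70) + 0.24(89) = 74.560
Difference = 104.600 − 74.560 = 30.040

30.0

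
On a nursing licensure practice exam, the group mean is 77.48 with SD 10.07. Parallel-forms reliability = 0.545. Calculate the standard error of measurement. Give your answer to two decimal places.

6.79

SEM = SD · √(1 − ρ) = 10.07 × √0.455 = 10.07 × 0.6745 = 6.793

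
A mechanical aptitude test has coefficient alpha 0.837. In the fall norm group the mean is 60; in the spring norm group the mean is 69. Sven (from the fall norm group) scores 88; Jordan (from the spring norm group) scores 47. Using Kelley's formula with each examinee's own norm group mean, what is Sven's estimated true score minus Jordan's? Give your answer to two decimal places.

T̂_Sven = 0.837(88) + 0.163(60) = 83.4360
T̂_Jordan = 0.837(47) + 0.163(69) = 50.5860
Difference = 83.4360 − 50.5860 = 32.8500

32.85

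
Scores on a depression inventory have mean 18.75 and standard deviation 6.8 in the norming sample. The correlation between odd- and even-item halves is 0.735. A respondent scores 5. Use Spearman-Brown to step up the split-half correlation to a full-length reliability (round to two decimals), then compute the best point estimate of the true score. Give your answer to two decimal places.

7.06

Spearman-Brown: ρ = 2r/(1 + r) = 2(0.735)/(1 + 0.735) = 1.4700/1.735 = 0.8473 → 0.85
T̂ = 0.85(5) + 0.15(18.75) = 4.25 + 2.8125 = 7.062 → 7.06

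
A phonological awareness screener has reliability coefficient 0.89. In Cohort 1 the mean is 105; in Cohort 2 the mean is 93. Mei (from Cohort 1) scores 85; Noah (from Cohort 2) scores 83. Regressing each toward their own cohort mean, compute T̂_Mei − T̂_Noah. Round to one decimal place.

T̂_Mei = 0.89(85) + 0.11(105) = 87.200
T̂_Noah = 0.89(83) + 0.11(93) = 84.100
Difference = 87.200 − 84.100 = 3.100

3.1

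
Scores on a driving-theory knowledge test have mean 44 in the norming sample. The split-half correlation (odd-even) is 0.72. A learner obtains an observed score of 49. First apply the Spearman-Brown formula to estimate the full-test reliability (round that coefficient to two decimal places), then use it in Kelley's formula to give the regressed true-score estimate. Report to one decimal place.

48.2

Spearman-Brown: ρ = 2r/(1 + r) = 2(0.72)/(1 + 0.72) = 1.440/1.72 = 0.8372 → 0.84
Regress the observed score toward the mean by the unreliability: T̂ = 0.84·49 + 0.16·44 = 41.16 + 7.04 = 48.20.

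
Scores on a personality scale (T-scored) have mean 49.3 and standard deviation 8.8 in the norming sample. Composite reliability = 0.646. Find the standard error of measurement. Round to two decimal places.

5.24

SEM = SD · √(1 − ρ) = 8.8 × √0.354 = 8.8 × 0.5950 = 5.236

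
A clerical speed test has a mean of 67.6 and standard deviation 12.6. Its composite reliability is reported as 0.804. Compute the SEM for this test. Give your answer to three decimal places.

SEM = SD · √(1 − ρ) = 12.6 × √0.196 = 12.6 × 0.4427 = 5.5783

5.578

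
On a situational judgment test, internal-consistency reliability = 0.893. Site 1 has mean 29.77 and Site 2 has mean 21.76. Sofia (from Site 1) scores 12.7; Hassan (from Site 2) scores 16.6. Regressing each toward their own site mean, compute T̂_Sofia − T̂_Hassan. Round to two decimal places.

T̂_Sofia = 0.893(12.7) + 0.107(29.77) = 14.5265
T̂_Hassan = 0.893(16.6) + 0.107(21.76) = 17.1521
Difference = 14.5265 − 17.1521 = -2.6256

-2.63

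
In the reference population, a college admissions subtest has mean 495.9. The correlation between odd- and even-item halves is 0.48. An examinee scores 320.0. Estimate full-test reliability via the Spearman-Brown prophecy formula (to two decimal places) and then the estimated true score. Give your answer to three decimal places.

381.565

Spearman-Brown: ρ = 2r/(1 + r) = 2(0.48)/(1 + 0.48) = 0.960/1.48 = 0.6486 → 0.65
T̂ = ρX + (1 − ρ)μ
  = 0.65 × 320.0 + 0.35 × 495.9
  = 208.000 + 173.565
  = 381.5650
  ≈ 381.565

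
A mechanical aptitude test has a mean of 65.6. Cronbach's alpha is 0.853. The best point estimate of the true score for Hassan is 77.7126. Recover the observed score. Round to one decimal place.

T̂ = ρX + (1 − ρ)μ  ⇒  X = (T̂ − (1 − ρ)μ) / ρ
X = (77.7126 − 0.147 × 65.6) / 0.853 = (77.7126 − 9.6432) / 0.853 = 68.0694 / 0.853 = 79.800

79.8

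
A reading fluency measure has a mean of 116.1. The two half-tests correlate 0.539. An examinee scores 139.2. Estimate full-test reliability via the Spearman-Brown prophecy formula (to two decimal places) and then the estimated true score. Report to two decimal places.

132.27

Spearman-Brown: ρ = 2r/(1 + r) = 2(0.539)/(1 + 0.539) = 1.0780/1.539 = 0.7005 → 0.70
Regress the observed score toward the mean by the unreliability: T̂ = 0.70·139.2 + 0.30·116.1 = 97.440 + 34.830 = 132.270.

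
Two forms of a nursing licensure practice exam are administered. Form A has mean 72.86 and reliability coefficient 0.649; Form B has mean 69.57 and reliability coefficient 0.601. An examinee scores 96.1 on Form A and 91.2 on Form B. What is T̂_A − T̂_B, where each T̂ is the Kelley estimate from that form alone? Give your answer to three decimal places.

5.373

T̂_A = 0.649(96.1) + 0.351(72.86) = 87.94276
T̂_B = 0.601(91.2) + 0.399(69.57) = 82.56963
T̂_A − T̂_B = 5.37313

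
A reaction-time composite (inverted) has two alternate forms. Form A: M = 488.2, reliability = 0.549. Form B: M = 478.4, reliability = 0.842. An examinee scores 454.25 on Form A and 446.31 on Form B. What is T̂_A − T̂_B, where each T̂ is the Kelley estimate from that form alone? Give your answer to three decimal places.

18.181

T̂_A = 0.549(454.25) + 0.451(488.2) = 469.56145
T̂_B = 0.842(446.31) + 0.158(478.4) = 451.38022
T̂_A − T̂_B = 18.18123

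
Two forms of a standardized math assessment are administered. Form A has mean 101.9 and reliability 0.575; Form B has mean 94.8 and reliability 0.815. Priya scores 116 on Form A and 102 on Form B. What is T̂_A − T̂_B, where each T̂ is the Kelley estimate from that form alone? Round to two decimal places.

9.34

T̂_A = 0.575(116) + 0.425(101.9) = 110.0075
T̂_B = 0.815(102) + 0.185(94.8) = 100.6680
T̂_A − T̂_B = 9.3395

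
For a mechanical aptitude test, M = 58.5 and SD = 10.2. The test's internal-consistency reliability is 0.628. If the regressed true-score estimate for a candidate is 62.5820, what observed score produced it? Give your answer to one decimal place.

65.0

T̂ = ρX + (1 − ρ)μ  ⇒  X = (T̂ − (1 − ρ)μ) / ρ
X = (62.5820 − 0.372 × 58.5) / 0.628 = (62.5820 − 21.7620) / 0.628 = 40.8200 / 0.628 = 65.000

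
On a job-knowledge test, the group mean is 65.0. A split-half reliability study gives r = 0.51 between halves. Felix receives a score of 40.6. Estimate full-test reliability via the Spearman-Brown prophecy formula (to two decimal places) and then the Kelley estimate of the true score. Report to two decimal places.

48.41

Spearman-Brown: ρ = 2r/(1 + r) = 2(0.51)/(1 + 0.51) = 1.020/1.51 = 0.6755 → 0.68
T̂ = ρX + (1 − ρ)μ
  = 0.68 × 40.6 + 0.32 × 65.0
  = 27.608 + 20.800
  = 48.408
  ≈ 48.41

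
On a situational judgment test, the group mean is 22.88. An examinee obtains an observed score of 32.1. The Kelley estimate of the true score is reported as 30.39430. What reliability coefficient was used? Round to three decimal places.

0.815

T̂ = ρX + (1 − ρ)μ  ⇒  T̂ − μ = ρ(X − μ)
ρ = (T̂ − μ)/(X − μ) = (30.39430 − 22.88) / (32.1 − 22.88) = 7.51430 / 9.22 = 0.81500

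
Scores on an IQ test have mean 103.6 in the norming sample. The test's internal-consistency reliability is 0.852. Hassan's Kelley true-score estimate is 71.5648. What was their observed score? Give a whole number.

T̂ = ρX + (1 − ρ)μ  ⇒  X = (T̂ − (1 − ρ)μ) / ρ
X = (71.5648 − 0.148 × 103.6) / 0.852 = (71.5648 − 15.3328) / 0.852 = 56.2320 / 0.852 = 66.00

66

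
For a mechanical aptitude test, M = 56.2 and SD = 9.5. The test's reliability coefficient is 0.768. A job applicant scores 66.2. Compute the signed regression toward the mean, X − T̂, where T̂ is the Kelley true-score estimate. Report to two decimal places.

T̂ = ρX + (1 − ρ)μ
  = 0.768 × 66.2 + 0.232 × 56.2
  = 50.8416 + 13.0384
  = 63.8800
  ≈ 63.880
X − T̂ = 66.2 − 63.880 = 2.320 → 2.32

2.32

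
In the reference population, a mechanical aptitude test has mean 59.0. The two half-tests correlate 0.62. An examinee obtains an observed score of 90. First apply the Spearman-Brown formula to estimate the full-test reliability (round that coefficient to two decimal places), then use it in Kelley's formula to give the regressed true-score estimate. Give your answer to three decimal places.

82.870

Spearman-Brown: ρ = 2r/(1 + r) = 2(0.62)/(1 + 0.62) = 1.240/1.62 = 0.7654 → 0.77
T̂ = 0.77(90) + 0.23(59.0) = 69.30 + 13.570 = 82.8700 → 82.870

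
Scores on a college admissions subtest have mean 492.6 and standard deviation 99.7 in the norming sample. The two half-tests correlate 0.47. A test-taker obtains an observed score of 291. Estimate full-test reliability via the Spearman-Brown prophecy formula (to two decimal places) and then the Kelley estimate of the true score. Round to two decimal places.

363.58

Spearman-Brown: ρ = 2r/(1 + r) = 2(0.47)/(1 + 0.47) = 0.940/1.47 = 0.6395 → 0.64
T̂ = ρX + (1 − ρ)μ
  = 0.64 × 291 + 0.36 × 492.6
  = 186.24 + 177.336
  = 363.576
  ≈ 363.58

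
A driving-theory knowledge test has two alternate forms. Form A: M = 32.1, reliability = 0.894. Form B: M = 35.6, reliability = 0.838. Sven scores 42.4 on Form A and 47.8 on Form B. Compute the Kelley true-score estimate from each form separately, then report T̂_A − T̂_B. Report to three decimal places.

-4.515

T̂_A = 0.894(42.4) + 0.106(32.1) = 41.30820
T̂_B = 0.838(47.8) + 0.162(35.6) = 45.82360
T̂_A − T̂_B = -4.51540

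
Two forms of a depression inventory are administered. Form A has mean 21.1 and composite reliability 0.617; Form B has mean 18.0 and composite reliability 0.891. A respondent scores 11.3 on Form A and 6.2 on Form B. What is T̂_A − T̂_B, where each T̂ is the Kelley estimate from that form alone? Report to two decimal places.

T̂_A = 0.617(11.3) + 0.383(21.1) = 15.0534
T̂_B = 0.891(6.2) + 0.109(18.0) = 7.4862
T̂_A − T̂_B = 7.5672

7.57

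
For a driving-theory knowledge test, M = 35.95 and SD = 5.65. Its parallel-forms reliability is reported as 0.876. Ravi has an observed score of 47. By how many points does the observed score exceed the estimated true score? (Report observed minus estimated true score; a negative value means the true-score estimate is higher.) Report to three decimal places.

Regress the observed score toward the mean by the unreliability: T̂ = 0.876·47 + 0.124·35.95 = 41.172 + 4.45780 = 45.62980.
X − T̂ = 47 − 45.6298 = 1.3702 → 1.370

1.370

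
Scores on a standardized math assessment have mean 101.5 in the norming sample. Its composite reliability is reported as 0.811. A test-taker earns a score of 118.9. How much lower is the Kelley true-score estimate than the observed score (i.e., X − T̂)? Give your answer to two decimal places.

3.29

Regress the observed score toward the mean by the unreliability: T̂ = 0.811·118.9 + 0.189·101.5 = 96.4279 + 19.1835 = 115.6114.
X − T̂ = 118.9 − 115.611 = 3.289 → 3.29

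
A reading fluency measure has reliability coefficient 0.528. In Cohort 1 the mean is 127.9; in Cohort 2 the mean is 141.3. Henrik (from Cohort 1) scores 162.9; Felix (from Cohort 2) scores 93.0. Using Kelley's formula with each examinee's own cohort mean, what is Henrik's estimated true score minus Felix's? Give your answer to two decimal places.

T̂_Henrik = 0.528(162.9) + 0.472(127.9) = 146.3800
T̂_Felix = 0.528(93.0) + 0.472(141.3) = 115.7976
Difference = 146.3800 − 115.7976 = 30.5824

30.58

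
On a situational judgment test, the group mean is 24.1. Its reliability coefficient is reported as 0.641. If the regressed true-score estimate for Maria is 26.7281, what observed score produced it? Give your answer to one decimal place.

T̂ = ρX + (1 − ρ)μ  ⇒  X = (T̂ − (1 − ρ)μ) / ρ
X = (26.7281 − 0.359 × 24.1) / 0.641 = (26.7281 − 8.6519) / 0.641 = 18.0762 / 0.641 = 28.200

28.2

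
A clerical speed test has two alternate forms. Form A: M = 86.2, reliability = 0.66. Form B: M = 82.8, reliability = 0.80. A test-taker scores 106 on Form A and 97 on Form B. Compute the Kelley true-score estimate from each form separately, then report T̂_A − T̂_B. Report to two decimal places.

T̂_A = 0.66(106) + 0.34(86.2) = 99.2680
T̂_B = 0.80(97) + 0.20(82.8) = 94.1600
T̂_A − T̂_B = 5.1080

5.11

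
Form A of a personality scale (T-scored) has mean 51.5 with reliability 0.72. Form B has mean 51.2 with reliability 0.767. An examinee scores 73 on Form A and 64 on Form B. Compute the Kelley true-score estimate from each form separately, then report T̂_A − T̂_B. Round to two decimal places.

T̂_A = 0.72(73) + 0.28(51.5) = 66.9800
T̂_B = 0.767(64) + 0.233(51.2) = 61.0176
T̂_A − T̂_B = 5.9624

5.96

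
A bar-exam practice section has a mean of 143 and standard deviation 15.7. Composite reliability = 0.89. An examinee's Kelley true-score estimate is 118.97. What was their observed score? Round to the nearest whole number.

T̂ = ρX + (1 − ρ)μ  ⇒  X = (T̂ − (1 − ρ)μ) / ρ
X = (118.97 − 0.11 × 143) / 0.89 = (118.97 − 15.73) / 0.89 = 103.24 / 0.89 = 116.00

116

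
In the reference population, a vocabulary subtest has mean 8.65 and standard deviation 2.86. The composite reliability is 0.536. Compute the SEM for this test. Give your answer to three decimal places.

SEM = SD · √(1 − ρ) = 2.86 × √0.464 = 2.86 × 0.6812 = 1.9482

1.948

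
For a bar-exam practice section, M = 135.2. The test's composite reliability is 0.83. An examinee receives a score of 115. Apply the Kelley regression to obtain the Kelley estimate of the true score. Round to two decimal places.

118.43

T̂ = 0.83(115) + 0.17(135.2) = 95.45 + 22.984 = 118.434 → 118.43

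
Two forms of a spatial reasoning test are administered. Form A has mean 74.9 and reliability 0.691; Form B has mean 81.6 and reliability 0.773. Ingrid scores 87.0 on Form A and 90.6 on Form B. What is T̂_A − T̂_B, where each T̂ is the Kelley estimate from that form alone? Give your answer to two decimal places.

T̂_A = 0.691(87.0) + 0.309(74.9) = 83.2611
T̂_B = 0.773(90.6) + 0.227(81.6) = 88.5570
T̂_A − T̂_B = -5.2959

-5.30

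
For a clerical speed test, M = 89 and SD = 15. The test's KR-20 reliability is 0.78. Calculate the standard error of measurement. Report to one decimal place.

SEM = SD · √(1 − ρ) = 15 × √0.22 = 15 × 0.4690 = 7.036

7.0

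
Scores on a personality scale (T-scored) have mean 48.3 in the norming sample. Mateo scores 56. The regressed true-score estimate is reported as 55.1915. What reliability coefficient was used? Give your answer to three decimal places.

0.895

T̂ = ρX + (1 − ρ)μ  ⇒  T̂ − μ = ρ(X − μ)
ρ = (T̂ − μ)/(X − μ) = (55.1915 − 48.3) / (56 − 48.3) = 6.8915 / 7.7 = 0.89500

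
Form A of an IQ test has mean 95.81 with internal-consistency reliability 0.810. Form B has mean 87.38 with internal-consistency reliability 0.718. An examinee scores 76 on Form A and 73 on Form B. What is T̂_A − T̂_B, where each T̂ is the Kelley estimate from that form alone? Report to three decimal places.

2.709

T̂_A = 0.810(76) + 0.190(95.81) = 79.76390
T̂_B = 0.718(73) + 0.282(87.38) = 77.05516
T̂_A − T̂_B = 2.70874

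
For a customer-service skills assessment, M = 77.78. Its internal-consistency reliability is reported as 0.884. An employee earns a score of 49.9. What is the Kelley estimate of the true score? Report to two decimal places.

T̂ = 0.884(49.9) + 0.116(77.78) = 44.1116 + 9.02248 = 53.134 → 53.13

53.13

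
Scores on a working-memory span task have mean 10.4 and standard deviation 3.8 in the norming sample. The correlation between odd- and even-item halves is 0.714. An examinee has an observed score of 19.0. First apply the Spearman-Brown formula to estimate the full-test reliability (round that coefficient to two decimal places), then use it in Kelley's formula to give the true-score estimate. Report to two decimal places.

17.54

Spearman-Brown: ρ = 2r/(1 + r) = 2(0.714)/(1 + 0.714) = 1.4280/1.714 = 0.8331 → 0.83
T̂ = ρX + (1 − ρ)μ
  = 0.83 × 19.0 + 0.17 × 10.4
  = 15.770 + 1.768
  = 17.538
  ≈ 17.54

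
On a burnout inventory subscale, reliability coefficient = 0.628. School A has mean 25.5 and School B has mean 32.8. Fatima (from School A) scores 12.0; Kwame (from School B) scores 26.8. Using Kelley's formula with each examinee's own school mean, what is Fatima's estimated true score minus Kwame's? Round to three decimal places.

-12.010

T̂_Fatima = 0.628(12.0) + 0.372(25.5) = 17.02200
T̂_Kwame = 0.628(26.8) + 0.372(32.8) = 29.03200
Difference = 17.02200 − 29.03200 = -12.01000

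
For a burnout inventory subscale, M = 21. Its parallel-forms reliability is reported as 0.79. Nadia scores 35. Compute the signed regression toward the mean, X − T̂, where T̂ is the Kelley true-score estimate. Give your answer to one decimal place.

2.9

T̂ = ρX + (1 − ρ)μ
  = 0.79 × 35 + 0.21 × 21
  = 27.65 + 4.41
  = 32.060
  ≈ 32.06
X − T̂ = 35 − 32.06 = 2.94 → 2.9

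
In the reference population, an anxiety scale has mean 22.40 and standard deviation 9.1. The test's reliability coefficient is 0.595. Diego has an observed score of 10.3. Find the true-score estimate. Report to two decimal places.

15.20

T̂ = ρX + (1 − ρ)μ
  = 0.595 × 10.3 + 0.405 × 22.40
  = 6.1285 + 9.07200
  = 15.200
  ≈ 15.20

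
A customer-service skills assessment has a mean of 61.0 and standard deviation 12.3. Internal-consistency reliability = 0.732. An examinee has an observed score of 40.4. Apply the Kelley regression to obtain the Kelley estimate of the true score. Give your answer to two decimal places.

Kelley's formula gives T̂ = 0.732·40.4 + 0.268·61.0 = 29.5728 + 16.3480 = 45.921.

45.92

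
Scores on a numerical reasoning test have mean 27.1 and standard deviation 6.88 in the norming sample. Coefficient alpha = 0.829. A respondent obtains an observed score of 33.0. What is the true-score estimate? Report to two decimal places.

T̂ = ρX + (1 − ρ)μ
  = 0.829 × 33.0 + 0.171 × 27.1
  = 27.3570 + 4.6341
  = 31.991
  ≈ 31.99

31.99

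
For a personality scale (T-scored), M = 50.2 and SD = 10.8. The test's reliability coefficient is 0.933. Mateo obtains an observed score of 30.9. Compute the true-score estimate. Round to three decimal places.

T̂ = ρX + (1 − ρ)μ
  = 0.933 × 30.9 + 0.067 × 50.2
  = 28.8297 + 3.3634
  = 32.1931
  ≈ 32.193

32.193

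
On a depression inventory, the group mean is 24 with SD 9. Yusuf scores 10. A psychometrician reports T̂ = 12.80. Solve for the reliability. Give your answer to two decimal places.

T̂ = ρX + (1 − ρ)μ  ⇒  T̂ − μ = ρ(X − μ)
ρ = (T̂ − μ)/(X − μ) = (12.80 − 24) / (10 − 24) = -11.20 / -14.0 = 0.8000

0.80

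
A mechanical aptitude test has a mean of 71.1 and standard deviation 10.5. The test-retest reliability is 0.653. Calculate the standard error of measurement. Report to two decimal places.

6.19

SEM = SD · √(1 − ρ) = 10.5 × √0.347 = 10.5 × 0.5891 = 6.185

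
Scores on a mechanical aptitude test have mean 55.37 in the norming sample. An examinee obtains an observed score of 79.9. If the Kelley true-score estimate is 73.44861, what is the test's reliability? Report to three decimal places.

T̂ = ρX + (1 − ρ)μ  ⇒  T̂ − μ = ρ(X − μ)
ρ = (T̂ − μ)/(X − μ) = (73.44861 − 55.37) / (79.9 − 55.37) = 18.07861 / 24.53 = 0.73700

0.737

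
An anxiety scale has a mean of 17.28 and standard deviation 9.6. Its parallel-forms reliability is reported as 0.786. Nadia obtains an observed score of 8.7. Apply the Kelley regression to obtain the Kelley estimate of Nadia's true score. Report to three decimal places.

10.536

Regress the observed score toward the mean by the unreliability: T̂ = 0.786·8.7 + 0.214·17.28 = 6.8382 + 3.69792 = 10.5361.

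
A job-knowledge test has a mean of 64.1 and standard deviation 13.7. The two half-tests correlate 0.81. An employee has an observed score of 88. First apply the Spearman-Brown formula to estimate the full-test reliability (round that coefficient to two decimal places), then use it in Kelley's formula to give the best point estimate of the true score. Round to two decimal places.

Spearman-Brown: ρ = 2r/(1 + r) = 2(0.81)/(1 + 0.81) = 1.620/1.81 = 0.8950 → 0.90
T̂ = ρX + (1 − ρ)μ
  = 0.90 × 88 + 0.10 × 64.1
  = 79.20 + 6.410
  = 85.610
  ≈ 85.61

85.61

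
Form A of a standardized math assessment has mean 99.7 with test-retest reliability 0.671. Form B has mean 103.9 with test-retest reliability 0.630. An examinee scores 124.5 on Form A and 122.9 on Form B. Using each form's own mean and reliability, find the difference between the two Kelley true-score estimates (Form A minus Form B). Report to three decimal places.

T̂_A = 0.671(124.5) + 0.329(99.7) = 116.34080
T̂_B = 0.630(122.9) + 0.370(103.9) = 115.87000
T̂_A − T̂_B = 0.47080

0.471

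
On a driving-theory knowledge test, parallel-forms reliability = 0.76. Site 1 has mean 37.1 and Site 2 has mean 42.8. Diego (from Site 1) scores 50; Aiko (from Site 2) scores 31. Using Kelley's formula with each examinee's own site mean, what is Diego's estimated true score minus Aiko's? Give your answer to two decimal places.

T̂_Diego = 0.76(50) + 0.24(37.1) = 46.9040
T̂_Aiko = 0.76(31) + 0.24(42.8) = 33.8320
Difference = 46.9040 − 33.8320 = 13.0720

13.07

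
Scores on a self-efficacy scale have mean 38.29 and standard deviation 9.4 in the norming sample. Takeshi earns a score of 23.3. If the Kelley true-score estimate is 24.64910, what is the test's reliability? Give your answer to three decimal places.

T̂ = ρX + (1 − ρ)μ  ⇒  T̂ − μ = ρ(X − μ)
ρ = (T̂ − μ)/(X − μ) = (24.64910 − 38.29) / (23.3 − 38.29) = -13.64090 / -14.99 = 0.91000

0.910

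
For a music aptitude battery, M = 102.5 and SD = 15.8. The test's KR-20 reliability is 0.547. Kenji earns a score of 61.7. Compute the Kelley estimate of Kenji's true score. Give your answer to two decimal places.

T̂ = 0.547(61.7) + 0.453(102.5) = 33.7499 + 46.4325 = 80.182 → 80.18

80.18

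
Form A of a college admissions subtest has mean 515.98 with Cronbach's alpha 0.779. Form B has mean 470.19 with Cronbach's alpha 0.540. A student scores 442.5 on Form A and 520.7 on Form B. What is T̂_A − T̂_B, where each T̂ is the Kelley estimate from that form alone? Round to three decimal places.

-38.726

T̂_A = 0.779(442.5) + 0.221(515.98) = 458.73908
T̂_B = 0.540(520.7) + 0.460(470.19) = 497.46540
T̂_A − T̂_B = -38.72632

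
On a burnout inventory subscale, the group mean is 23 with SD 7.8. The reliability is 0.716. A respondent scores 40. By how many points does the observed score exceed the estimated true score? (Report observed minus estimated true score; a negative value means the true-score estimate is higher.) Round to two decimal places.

T̂ = 0.716(40) + 0.284(23) = 28.640 + 6.532 = 35.1720 → 35.172
X − T̂ = 40 − 35.172 = 4.828 → 4.83

4.83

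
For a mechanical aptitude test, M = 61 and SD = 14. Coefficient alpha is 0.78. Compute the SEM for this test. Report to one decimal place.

6.6

SEM = SD · √(1 − ρ) = 14 × √0.22 = 14 × 0.4690 = 6.567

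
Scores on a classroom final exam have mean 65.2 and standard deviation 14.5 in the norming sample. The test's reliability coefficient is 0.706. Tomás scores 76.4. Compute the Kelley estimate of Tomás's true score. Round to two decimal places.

Kelley's formula gives T̂ = 0.706·76.4 + 0.294·65.2 = 53.9384 + 19.1688 = 73.107.

73.11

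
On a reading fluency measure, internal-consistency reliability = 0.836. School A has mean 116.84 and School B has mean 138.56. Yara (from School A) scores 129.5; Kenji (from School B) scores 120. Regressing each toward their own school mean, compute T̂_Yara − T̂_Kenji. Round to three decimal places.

4.380

T̂_Yara = 0.836(129.5) + 0.164(116.84) = 127.42376
T̂_Kenji = 0.836(120) + 0.164(138.56) = 123.04384
Difference = 127.42376 − 123.04384 = 4.37992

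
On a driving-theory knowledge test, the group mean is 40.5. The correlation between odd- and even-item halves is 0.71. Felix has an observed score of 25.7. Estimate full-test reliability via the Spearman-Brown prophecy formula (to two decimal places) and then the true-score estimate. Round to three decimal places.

28.216

Spearman-Brown: ρ = 2r/(1 + r) = 2(0.71)/(1 + 0.71) = 1.420/1.71 = 0.8304 → 0.83
T̂ = 0.83(25.7) + 0.17(40.5) = 21.331 + 6.885 = 28.2160 → 28.216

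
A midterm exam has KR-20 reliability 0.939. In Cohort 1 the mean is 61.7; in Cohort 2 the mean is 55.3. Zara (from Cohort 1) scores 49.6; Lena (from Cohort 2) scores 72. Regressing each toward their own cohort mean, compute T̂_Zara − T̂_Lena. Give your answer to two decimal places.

-20.64

T̂_Zara = 0.939(49.6) + 0.061(61.7) = 50.3381
T̂_Lena = 0.939(72) + 0.061(55.3) = 70.9813
Difference = 50.3381 − 70.9813 = -20.6432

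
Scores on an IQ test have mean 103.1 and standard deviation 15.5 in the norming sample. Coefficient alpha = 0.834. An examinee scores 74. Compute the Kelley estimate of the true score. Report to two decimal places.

78.83

T̂ = 0.834(74) + 0.166(103.1) = 61.716 + 17.1146 = 78.831 → 78.83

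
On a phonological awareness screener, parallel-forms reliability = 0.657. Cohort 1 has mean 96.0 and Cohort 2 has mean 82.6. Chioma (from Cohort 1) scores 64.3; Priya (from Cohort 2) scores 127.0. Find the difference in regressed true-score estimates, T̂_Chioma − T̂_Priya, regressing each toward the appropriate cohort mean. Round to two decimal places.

-36.60

T̂_Chioma = 0.657(64.3) + 0.343(96.0) = 75.1731
T̂_Priya = 0.657(127.0) + 0.343(82.6) = 111.7708
Difference = 75.1731 − 111.7708 = -36.5977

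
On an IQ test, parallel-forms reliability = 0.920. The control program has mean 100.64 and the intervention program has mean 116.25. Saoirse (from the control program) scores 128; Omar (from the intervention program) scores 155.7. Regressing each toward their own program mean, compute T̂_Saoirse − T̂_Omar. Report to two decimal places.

-26.73

T̂_Saoirse = 0.920(128) + 0.080(100.64) = 125.8112
T̂_Omar = 0.920(155.7) + 0.080(116.25) = 152.5440
Difference = 125.8112 − 152.5440 = -26.7328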